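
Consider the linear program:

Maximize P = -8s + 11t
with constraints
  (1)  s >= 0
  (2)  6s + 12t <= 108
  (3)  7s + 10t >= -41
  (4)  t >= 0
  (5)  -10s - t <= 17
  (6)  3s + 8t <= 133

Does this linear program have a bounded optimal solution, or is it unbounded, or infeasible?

bounded optimum

Corner points and P = -8s + 11t:
  (0, 9) → P = 99
  (0, 0) → P = 0
  (18, 0) → P = -144
The feasible region has finitely many vertices and no improving ray; the maximum is 99 at (0, 9).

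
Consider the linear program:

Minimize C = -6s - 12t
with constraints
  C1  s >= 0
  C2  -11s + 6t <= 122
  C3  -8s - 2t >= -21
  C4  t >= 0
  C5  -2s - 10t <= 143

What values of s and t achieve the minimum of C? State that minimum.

s = 0, t = 21/2, minimum C = -126

The optimum lies where s = 0 and -8s - 2t = -21.
Solving simultaneously gives s = 0, t = 21/2.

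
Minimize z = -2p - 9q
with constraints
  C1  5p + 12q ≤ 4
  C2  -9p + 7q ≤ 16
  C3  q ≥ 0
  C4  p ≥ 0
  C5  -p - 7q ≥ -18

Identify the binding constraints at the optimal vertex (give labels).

C1 and C4

Corner points and z = -2p - 9q:
  (4/5, 0) → z = -8/5
  (0, 1/3) → z = -3
  (0, 0) → z = 0

The minimum is at (0, 1/3). Substituting into each constraint, equality holds for C1 and C4; the remaining constraints have slack.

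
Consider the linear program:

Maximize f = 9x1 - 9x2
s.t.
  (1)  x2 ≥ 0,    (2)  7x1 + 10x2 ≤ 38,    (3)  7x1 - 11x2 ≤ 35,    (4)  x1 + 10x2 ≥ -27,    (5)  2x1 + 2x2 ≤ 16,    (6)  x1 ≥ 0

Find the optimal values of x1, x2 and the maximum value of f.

x1 = 256/49, x2 = 1/7, maximum f = 2241/49

Corner points and f = 9x1 - 9x2:
  (5, 0) → f = 45
  (0, 0) → f = 0
  (256/49, 1/7) → f = 2241/49
  (0, 19/5) → f = -171/5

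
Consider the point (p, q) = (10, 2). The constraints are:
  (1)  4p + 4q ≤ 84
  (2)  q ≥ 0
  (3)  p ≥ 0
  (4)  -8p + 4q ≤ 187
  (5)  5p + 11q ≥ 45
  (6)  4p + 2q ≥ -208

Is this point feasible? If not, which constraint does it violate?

(1): 48 ≤ 84 ✓
(2): 2 ≥ 0 ✓
(3): 10 ≥ 0 ✓
(4): -72 ≤ 187 ✓
(5): 72 ≥ 45 ✓
(6): 44 ≥ -208 ✓

feasible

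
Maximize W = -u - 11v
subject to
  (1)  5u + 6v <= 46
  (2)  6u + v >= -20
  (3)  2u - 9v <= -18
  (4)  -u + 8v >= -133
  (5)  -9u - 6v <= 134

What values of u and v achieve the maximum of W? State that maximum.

Vertices and W = -u - 11v:
  (-166/31, 376/31) → W = -3970/31
  (102/19, 182/57) → W = -2308/57
  (-99/28, 17/14) → W = -275/28

At the optimal vertex, 6u + v = -20 and 2u - 9v = -18.
Solving simultaneously gives u = -99/28, v = 17/14.

u = -99/28, v = 17/14, maximum W = -275/28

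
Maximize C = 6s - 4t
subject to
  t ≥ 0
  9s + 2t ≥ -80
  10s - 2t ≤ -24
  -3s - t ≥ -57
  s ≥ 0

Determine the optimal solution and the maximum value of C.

s = 0, t = 12, maximum C = -48

Extreme points and C = 6s - 4t:
  (45/8, 321/8) → C = -507/4
  (0, 12) → C = -48
  (0, 57) → C = -228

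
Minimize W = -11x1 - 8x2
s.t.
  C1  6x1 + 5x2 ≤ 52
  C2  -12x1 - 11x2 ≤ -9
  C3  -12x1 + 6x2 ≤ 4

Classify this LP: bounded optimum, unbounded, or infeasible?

Feasible corners and W = -11x1 - 8x2:
  (527/6, -95) → W = -1237/6
  (73/24, 27/4) → W = -2099/24
  (5/102, 13/17) → W = -679/102
The feasible region has finitely many vertices and no improving ray; the minimum is -1237/6 at (527/6, -95).

bounded optimum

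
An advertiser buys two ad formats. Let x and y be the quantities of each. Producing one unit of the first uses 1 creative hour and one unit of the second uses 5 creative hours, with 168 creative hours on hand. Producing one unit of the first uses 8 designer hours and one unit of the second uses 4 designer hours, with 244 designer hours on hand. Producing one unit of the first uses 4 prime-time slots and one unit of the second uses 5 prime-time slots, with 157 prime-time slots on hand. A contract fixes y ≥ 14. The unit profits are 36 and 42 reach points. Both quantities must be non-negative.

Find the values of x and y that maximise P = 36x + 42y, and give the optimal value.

Extreme points and P = 36x + 42y:
  (0, 157/5) → P = 6594/5
  (0, 14) → P = 588
  (87/4, 14) → P = 1371

x = 87/4, y = 14, maximum P = 1371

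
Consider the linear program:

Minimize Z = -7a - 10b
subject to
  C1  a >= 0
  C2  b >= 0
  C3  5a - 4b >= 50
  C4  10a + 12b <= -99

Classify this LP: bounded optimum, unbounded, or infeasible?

infeasible

The boundaries a = 0 and 5a - 4b = 50 meet at (0, -25/2), but that point violates b ≥ 0. Every candidate vertex is excluded by some other constraint, so the feasible region is empty.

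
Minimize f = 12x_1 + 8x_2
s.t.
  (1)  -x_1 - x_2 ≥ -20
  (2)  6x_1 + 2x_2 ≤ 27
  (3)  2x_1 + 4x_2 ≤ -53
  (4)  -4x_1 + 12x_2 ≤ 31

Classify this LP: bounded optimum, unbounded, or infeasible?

From the feasible point (107/10, -93/5), moving in the direction (2, -6) keeps every constraint satisfied while f decreases without bound.

unbounded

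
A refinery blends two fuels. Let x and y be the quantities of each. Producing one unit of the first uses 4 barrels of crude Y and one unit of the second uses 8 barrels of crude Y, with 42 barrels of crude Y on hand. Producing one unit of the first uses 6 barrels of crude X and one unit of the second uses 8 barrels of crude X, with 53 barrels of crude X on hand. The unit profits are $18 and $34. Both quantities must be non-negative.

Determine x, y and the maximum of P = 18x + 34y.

x = 11/2, y = 5/2, maximum P = 184

Extreme points and P = 18x + 34y:
  (0, 0) → P = 0
  (0, 21/4) → P = 357/2
  (53/6, 0) → P = 159
  (11/2, 5/2) → P = 184

The optimum lies where 4x + 8y = 42 and 6x + 8y = 53.
Solving simultaneously gives x = 11/2, y = 5/2.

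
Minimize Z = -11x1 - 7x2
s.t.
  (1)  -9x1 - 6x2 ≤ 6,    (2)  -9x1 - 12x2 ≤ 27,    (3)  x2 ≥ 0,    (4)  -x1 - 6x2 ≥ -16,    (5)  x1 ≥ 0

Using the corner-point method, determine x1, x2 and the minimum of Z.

Extreme points and Z = -11x1 - 7x2:
  (16, 0) → Z = -176
  (0, 0) → Z = 0
  (0, 8/3) → Z = -56/3

x1 = 16, x2 = 0, minimum Z = -176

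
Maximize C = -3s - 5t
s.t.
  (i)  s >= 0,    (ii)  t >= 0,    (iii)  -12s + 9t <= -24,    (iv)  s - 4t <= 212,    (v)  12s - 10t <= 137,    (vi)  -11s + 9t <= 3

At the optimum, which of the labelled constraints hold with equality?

Corner points and C = -3s - 5t:
  (2, 0) → C = -6
  (137/12, 0) → C = -137/4
  (27, 100/3) → C = -743/3
The feasible region is unbounded (it extends along (5, 6), (9, 11)), but C strictly decreases along every unbounded feasible direction, so there is no improving ray and the maximum is attained at a vertex.

The maximum is at (2, 0). Substituting into each constraint, equality holds for (ii) and (iii); the remaining constraints have slack.

(ii) and (iii)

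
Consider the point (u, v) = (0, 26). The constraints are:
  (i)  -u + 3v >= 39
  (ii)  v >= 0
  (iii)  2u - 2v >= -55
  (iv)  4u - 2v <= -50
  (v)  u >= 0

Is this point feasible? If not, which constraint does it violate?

(i): 78 ≥ 39 ✓
(ii): 26 ≥ 0 ✓
(iii): -52 ≥ -55 ✓
(iv): -52 ≤ -50 ✓
(v): 0 ≥ 0 ✓

feasible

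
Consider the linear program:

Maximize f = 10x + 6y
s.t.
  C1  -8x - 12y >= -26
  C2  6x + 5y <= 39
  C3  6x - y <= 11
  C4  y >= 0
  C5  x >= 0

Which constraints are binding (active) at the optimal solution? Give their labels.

C1 and C3

Feasible corners and f = 10x + 6y:
  (79/40, 17/20) → f = 497/20
  (0, 13/6) → f = 13
  (11/6, 0) → f = 55/3
  (0, 0) → f = 0

The maximum is at (79/40, 17/20). Substituting into each constraint, equality holds for C1 and C3; the remaining constraints have slack.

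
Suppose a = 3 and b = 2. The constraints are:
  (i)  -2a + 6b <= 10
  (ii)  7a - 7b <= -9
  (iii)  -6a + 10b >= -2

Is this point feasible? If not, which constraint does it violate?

not feasible — violates (ii)

Constraint (ii): 7a - 7b = 7, which is not ≤ -9. All other constraints are satisfied.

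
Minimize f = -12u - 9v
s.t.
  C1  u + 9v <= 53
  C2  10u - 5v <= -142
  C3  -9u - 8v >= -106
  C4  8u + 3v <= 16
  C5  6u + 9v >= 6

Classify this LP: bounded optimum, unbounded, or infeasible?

The boundaries u + 9v = 53 and 10u - 5v = -142 meet at (-1013/95, 672/95), but that point violates 6u + 9v ≥ 6. Every candidate vertex is excluded by some other constraint, so the feasible region is empty.

infeasible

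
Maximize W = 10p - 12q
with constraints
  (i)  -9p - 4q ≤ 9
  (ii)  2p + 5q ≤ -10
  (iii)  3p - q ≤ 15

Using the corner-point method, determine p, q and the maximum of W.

Feasible corners and W = 10p - 12q:
  (-5/37, -72/37) → W = 22
  (17/7, -54/7) → W = 818/7
  (65/17, -60/17) → W = 1370/17

The binding constraints are -9p - 4q = 9 and 3p - q = 15.
Solving simultaneously gives p = 17/7, q = -54/7.

p = 17/7, q = -54/7, maximum W = 818/7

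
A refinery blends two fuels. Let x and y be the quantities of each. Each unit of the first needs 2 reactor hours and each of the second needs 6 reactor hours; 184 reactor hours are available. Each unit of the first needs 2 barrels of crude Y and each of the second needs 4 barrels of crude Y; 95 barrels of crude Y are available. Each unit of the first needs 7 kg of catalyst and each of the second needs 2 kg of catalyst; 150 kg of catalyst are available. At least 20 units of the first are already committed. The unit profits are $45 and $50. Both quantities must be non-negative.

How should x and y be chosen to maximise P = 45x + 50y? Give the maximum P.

x = 20, y = 5, maximum P = 1150

Vertices and P = 45x + 50y:
  (150/7, 0) → P = 6750/7
  (20, 0) → P = 900
  (20, 5) → P = 1150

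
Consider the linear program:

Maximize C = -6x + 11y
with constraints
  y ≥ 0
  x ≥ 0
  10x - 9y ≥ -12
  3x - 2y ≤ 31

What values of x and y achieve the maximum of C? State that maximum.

x = 303/7, y = 346/7, maximum C = 284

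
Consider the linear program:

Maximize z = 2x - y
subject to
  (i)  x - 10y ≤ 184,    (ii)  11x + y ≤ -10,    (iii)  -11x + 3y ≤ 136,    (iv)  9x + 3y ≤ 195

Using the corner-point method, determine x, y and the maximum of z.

Vertices and z = 2x - y:
  (28/37, -678/37) → z = 734/37
  (-1912/107, -2160/107) → z = -1664/107
  (-83/22, 63/2) → z = -859/22

The binding constraints are x - 10y = 184 and 11x + y = -10.
Solving simultaneously gives x = 28/37, y = -678/37.

x = 28/37, y = -678/37, maximum z = 734/37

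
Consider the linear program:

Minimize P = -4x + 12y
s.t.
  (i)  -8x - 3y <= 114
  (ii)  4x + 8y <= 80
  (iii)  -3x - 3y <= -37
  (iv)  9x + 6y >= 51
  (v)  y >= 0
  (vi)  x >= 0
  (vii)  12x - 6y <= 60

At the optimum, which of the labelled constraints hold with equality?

(iii) and (vii)

Extreme points and P = -4x + 12y:
  (14/3, 23/3) → P = 220/3
  (8, 6) → P = 40
  (67/9, 44/9) → P = 260/9

The minimum is at (67/9, 44/9). Substituting into each constraint, equality holds for (iii) and (vii); the remaining constraints have slack.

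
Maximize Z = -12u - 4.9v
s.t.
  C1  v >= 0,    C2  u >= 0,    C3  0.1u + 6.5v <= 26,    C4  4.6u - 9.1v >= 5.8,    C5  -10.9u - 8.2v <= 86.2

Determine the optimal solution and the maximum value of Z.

u = 29/23, v = 0, maximum Z = -348/23

Vertices and Z = -12u - 4.9v:
  (260, 0) → Z = -3120
  (29/23, 0) → Z = -348/23
  (2110/237, 11902/3081) → Z = -1937399/15405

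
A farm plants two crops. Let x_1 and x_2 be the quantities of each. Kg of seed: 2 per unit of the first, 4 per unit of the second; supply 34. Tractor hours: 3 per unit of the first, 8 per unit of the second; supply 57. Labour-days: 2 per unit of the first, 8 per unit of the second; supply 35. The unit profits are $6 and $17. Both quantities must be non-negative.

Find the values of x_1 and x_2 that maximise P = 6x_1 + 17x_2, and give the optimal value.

Extreme points and P = 6x_1 + 17x_2:
  (0, 0) → P = 0
  (0, 35/8) → P = 595/8
  (17, 0) → P = 102
  (33/2, 1/4) → P = 413/4

The optimum lies where 2x_1 + 4x_2 = 34 and 2x_1 + 8x_2 = 35.
Solving simultaneously gives x_1 = 33/2, x_2 = 1/4.

x_1 = 33/2, x_2 = 1/4, maximum P = 413/4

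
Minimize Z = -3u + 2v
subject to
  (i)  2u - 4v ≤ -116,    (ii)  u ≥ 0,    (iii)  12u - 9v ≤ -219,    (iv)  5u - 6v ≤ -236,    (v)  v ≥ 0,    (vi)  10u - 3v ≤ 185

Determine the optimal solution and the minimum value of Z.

The feasible region is unbounded (it extends along (0, 1), (3, 10)), but Z strictly increases along every unbounded feasible direction, so there is no improving ray and the minimum is attained at a vertex.

u = 43, v = 245/3, minimum Z = 103/3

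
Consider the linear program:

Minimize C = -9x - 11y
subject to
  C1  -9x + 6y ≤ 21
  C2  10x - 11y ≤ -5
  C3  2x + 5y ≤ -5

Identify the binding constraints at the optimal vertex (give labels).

Vertices and C = -9x - 11y:
  (-67/13, -55/13) → C = 1208/13
  (-45/19, -1/19) → C = 416/19
  (-10/9, -5/9) → C = 145/9

The minimum is at (-10/9, -5/9). Substituting into each constraint, equality holds for C2 and C3; the remaining constraints have slack.

C2 and C3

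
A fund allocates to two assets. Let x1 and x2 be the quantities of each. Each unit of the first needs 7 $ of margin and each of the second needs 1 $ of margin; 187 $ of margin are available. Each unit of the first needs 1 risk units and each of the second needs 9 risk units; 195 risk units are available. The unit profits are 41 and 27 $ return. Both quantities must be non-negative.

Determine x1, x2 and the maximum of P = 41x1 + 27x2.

x1 = 24, x2 = 19, maximum P = 1497

Extreme points and P = 41x1 + 27x2:
  (0, 0) → P = 0
  (0, 65/3) → P = 585
  (187/7, 0) → P = 7667/7
  (24, 19) → P = 1497

At the optimal vertex, 7x1 + x2 = 187 and x1 + 9x2 = 195.
Solving simultaneously gives x1 = 24, x2 = 19.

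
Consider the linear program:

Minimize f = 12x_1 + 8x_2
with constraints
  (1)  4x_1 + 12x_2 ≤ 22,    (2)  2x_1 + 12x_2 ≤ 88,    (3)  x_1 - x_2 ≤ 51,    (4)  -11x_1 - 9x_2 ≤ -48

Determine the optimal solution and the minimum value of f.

x_1 = 63/16, x_2 = 25/48, minimum f = 617/12

Vertices and f = 12x_1 + 8x_2:
  (317/8, -91/8) → f = 769/2
  (63/16, 25/48) → f = 617/12
  (507/20, -513/20) → f = 99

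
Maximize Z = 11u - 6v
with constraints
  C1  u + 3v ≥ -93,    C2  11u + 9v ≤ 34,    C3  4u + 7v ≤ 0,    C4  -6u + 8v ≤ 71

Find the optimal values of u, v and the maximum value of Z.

Vertices and Z = 11u - 6v:
  (313/8, -1057/24) → Z = 5557/8
  (-957/26, -487/26) → Z = -585/2
  (238/41, -136/41) → Z = 3434/41
  (-497/74, 142/37) → Z = -7171/74

At the optimal vertex, u + 3v = -93 and 11u + 9v = 34.
Solving simultaneously gives u = 313/8, v = -1057/24.

u = 313/8, v = -1057/24, maximum Z = 5557/8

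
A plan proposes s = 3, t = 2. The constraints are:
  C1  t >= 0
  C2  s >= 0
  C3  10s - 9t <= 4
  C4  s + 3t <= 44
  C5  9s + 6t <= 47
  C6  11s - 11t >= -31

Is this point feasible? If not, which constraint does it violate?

not feasible — violates C3

Constraint C3: 10s - 9t = 12, which is not ≤ 4. All other constraints are satisfied.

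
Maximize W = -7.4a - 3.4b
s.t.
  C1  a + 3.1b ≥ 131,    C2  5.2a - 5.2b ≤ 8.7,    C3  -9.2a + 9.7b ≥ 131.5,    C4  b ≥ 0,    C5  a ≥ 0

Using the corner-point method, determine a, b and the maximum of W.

Corner points and W = -7.4a - 3.4b:
  (86305/3822, 66835/1911) → W = -1093135/3822
  (0, 1310/31) → W = -4454/31
  (76819/260, 19096/65) → W = -4140831/1300
The feasible region is unbounded (it extends along (0, 1), (1, 1)), but W strictly decreases along every unbounded feasible direction, so there is no improving ray and the maximum is attained at a vertex.

a = 0, b = 1310/31, maximum W = -4454/31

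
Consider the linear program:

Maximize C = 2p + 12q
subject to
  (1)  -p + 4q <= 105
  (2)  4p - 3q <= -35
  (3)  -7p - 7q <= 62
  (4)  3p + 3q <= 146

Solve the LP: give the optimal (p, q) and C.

Vertices and C = 2p + 12q:
  (175/13, 385/13) → C = 4970/13
  (-983/35, 673/35) → C = 1222/7
  (-431/49, -3/49) → C = -898/49

The optimum lies where -p + 4q = 105 and 4p - 3q = -35.
Solving simultaneously gives p = 175/13, q = 385/13.

p = 175/13, q = 385/13, maximum C = 4970/13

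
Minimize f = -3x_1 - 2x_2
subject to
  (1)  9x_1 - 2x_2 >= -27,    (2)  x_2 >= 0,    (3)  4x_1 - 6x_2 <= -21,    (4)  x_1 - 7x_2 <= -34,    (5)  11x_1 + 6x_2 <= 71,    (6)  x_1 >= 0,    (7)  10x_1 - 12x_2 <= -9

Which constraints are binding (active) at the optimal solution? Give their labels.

(5) and (6)

Extreme points and f = -3x_1 - 2x_2:
  (57/22, 115/22) → f = -401/22
  (10/3, 103/18) → f = -193/9
  (0, 34/7) → f = -68/7
  (0, 71/6) → f = -71/3

The minimum is at (0, 71/6). Substituting into each constraint, equality holds for (5) and (6); the remaining constraints have slack.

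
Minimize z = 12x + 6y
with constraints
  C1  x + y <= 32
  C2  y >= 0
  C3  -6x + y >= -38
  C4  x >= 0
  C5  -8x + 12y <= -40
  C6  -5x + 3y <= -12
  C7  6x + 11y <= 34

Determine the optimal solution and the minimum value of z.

x = 5, y = 0, minimum z = 60

The optimum lies where y = 0 and -8x + 12y = -40.
Solving simultaneously gives x = 5, y = 0.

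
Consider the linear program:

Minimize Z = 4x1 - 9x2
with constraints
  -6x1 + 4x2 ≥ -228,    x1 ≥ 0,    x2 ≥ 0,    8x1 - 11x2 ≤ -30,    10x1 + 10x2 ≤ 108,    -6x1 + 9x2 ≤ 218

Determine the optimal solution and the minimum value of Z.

x1 = 0, x2 = 54/5, minimum Z = -486/5

Extreme points and Z = 4x1 - 9x2:
  (0, 30/11) → Z = -270/11
  (0, 54/5) → Z = -486/5
  (444/95, 582/95) → Z = -3462/95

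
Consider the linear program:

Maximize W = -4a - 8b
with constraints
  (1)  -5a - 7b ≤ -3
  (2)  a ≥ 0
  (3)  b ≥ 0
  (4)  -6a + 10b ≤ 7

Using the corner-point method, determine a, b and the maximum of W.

Extreme points and W = -4a - 8b:
  (0, 3/7) → W = -24/7
  (3/5, 0) → W = -12/5
  (0, 7/10) → W = -28/5
The feasible region is unbounded (it extends along (5, 3), (1, 0)), but W strictly decreases along every unbounded feasible direction, so there is no improving ray and the maximum is attained at a vertex.

The optimum lies where -5a - 7b = -3 and b = 0.
Solving simultaneously gives a = 3/5, b = 0.

a = 3/5, b = 0, maximum W = -12/5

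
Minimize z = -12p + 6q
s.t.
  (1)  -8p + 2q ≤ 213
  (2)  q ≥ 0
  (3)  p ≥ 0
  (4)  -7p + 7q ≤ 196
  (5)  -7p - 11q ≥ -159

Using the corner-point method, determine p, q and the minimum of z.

Extreme points and z = -12p + 6q:
  (0, 0) → z = 0
  (159/7, 0) → z = -1908/7
  (0, 159/11) → z = 954/11

At the optimal vertex, q = 0 and -7p - 11q = -159.
Solving simultaneously gives p = 159/7, q = 0.

p = 159/7, q = 0, minimum z = -1908/7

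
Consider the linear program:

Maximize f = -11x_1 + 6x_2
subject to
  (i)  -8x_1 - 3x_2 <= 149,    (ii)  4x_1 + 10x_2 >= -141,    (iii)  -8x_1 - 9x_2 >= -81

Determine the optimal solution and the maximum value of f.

Extreme points and f = -11x_1 + 6x_2:
  (-1067/68, -133/17) → f = 8545/68
  (-33, 115/3) → f = 593
  (189/4, -33) → f = -2871/4

x_1 = -33, x_2 = 115/3, maximum f = 593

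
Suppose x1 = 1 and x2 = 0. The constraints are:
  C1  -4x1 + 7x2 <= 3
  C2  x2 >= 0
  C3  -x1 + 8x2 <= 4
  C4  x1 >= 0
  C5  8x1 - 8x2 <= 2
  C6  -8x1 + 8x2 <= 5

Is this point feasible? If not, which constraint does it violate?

Constraint C5: 8x1 - 8x2 = 8, which is not ≤ 2. All other constraints are satisfied.

not feasible — violates C5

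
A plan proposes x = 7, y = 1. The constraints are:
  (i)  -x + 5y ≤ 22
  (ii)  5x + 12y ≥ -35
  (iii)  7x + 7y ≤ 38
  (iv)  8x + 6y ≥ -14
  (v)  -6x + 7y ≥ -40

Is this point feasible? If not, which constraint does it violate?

not feasible — violates (iii)

Constraint (iii): 7x + 7y = 56, which is not ≤ 38. All other constraints are satisfied.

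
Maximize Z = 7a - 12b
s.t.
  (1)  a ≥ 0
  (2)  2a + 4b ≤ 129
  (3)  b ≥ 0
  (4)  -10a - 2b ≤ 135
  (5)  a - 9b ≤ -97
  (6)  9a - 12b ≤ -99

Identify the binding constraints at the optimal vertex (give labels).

Feasible corners and Z = 7a - 12b:
  (0, 129/4) → Z = -387
  (0, 97/9) → Z = -388/3
  (96/5, 453/20) → Z = -687/5
  (91/23, 258/23) → Z = -2459/23

The maximum is at (91/23, 258/23). Substituting into each constraint, equality holds for (5) and (6); the remaining constraints have slack.

(5) and (6)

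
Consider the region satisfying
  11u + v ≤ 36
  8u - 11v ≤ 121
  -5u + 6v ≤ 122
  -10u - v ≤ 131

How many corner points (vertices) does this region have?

4

Of the 6 pairwise boundary intersections, those satisfying every inequality are:
  (517/129, -1043/129)
  (94/71, 1522/71)
  (-660/59, -1129/59)
  (-908/65, 113/13)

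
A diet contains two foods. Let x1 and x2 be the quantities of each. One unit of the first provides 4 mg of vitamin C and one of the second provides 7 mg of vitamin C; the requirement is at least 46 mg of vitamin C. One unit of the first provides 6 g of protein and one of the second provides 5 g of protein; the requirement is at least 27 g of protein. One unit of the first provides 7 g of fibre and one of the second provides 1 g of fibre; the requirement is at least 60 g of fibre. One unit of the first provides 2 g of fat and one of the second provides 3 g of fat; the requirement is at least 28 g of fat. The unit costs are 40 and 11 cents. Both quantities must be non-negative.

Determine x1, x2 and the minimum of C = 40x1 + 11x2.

Extreme points and C = 40x1 + 11x2:
  (0, 60) → C = 660
  (14, 0) → C = 560
  (8, 4) → C = 364
The feasible region is unbounded (it extends along (0, 1), (1, 0)), but C strictly increases along every unbounded feasible direction, so there is no improving ray and the minimum is attained at a vertex.

At the optimal vertex, 7x1 + x2 = 60 and 2x1 + 3x2 = 28.
Solving simultaneously gives x1 = 8, x2 = 4.

x1 = 8, x2 = 4, minimum C = 364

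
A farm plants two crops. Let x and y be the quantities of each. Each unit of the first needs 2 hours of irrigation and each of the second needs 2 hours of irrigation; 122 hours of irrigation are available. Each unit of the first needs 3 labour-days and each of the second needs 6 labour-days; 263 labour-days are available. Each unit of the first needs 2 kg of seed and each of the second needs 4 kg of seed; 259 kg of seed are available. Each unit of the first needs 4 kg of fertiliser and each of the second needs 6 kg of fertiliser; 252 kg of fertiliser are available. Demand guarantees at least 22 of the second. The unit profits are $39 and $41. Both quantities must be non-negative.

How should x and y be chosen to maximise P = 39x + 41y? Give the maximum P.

x = 30, y = 22, maximum P = 2072

Corner points and P = 39x + 41y:
  (0, 42) → P = 1722
  (0, 22) → P = 902
  (30, 22) → P = 2072

The optimum lies where 4x + 6y = 252 and y = 22.
Solving simultaneously gives x = 30, y = 22.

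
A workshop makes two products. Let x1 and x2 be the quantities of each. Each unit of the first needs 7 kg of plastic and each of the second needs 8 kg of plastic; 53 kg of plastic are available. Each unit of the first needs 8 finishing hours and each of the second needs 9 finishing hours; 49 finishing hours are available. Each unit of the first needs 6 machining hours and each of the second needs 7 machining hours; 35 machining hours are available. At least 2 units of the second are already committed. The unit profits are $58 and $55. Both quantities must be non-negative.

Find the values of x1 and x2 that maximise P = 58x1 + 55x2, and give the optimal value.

x1 = 7/2, x2 = 2, maximum P = 313

Feasible corners and P = 58x1 + 55x2:
  (0, 5) → P = 275
  (0, 2) → P = 110
  (7/2, 2) → P = 313

At the optimal vertex, 6x1 + 7x2 = 35 and x2 = 2.
Solving simultaneously gives x1 = 7/2, x2 = 2.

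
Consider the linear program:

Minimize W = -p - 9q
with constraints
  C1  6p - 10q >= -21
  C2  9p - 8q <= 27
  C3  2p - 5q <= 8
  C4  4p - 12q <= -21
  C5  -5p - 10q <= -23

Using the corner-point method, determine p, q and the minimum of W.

p = 73/7, q = 117/14, minimum W = -1199/14

Extreme points and W = -p - 9q:
  (73/7, 117/14) → W = -1199/14
  (2/11, 243/110) → W = -2207/110
  (123/19, 297/76) → W = -3165/76
  (33/50, 197/100) → W = -1839/100

The optimum lies where 6p - 10q = -21 and 9p - 8q = 27.
Solving simultaneously gives p = 73/7, q = 117/14.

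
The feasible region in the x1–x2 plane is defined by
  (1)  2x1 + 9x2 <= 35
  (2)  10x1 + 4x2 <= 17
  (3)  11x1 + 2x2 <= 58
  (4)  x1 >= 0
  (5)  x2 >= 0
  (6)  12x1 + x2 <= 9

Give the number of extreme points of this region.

5

Pairwise boundary intersections that survive every other constraint:
  (13/82, 158/41)
  (0, 35/9)
  (1/2, 3)
  (0, 0)
  (3/4, 0)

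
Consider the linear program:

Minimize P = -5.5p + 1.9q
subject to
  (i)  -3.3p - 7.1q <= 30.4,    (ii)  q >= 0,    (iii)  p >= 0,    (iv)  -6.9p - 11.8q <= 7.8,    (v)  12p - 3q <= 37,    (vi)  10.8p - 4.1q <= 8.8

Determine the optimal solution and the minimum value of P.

The feasible region is unbounded (it extends along (0, 1), (1, 4)), but P strictly increases along every unbounded feasible direction, so there is no improving ray and the minimum is attained at a vertex.

p = 179/24, q = 35/2, minimum P = -373/48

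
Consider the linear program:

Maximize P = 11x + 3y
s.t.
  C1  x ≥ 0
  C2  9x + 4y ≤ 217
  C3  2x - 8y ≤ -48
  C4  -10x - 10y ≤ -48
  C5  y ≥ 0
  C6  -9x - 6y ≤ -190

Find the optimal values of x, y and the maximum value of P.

x = 193/10, y = 433/40, maximum P = 9791/40

Extreme points and P = 11x + 3y:
  (0, 217/4) → P = 651/4
  (0, 95/3) → P = 95
  (193/10, 433/40) → P = 9791/40
  (44/3, 29/3) → P = 571/3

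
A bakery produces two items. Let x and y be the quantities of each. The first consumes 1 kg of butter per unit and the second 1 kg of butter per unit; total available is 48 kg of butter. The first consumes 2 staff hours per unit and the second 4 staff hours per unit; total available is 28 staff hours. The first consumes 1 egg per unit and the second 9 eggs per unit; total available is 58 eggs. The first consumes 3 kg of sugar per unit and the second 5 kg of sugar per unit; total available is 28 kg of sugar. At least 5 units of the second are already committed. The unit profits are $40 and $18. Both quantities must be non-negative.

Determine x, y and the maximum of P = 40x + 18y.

Vertices and P = 40x + 18y:
  (0, 28/5) → P = 504/5
  (0, 5) → P = 90
  (1, 5) → P = 130

x = 1, y = 5, maximum P = 130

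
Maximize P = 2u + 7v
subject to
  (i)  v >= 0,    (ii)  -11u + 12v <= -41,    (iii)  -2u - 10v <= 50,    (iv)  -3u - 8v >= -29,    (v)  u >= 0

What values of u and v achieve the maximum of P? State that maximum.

Vertices and P = 2u + 7v:
  (41/11, 0) → P = 82/11
  (29/3, 0) → P = 58/3
  (169/31, 49/31) → P = 681/31

The binding constraints are -11u + 12v = -41 and -3u - 8v = -29.
Solving simultaneously gives u = 169/31, v = 49/31.

u = 169/31, v = 49/31, maximum P = 681/31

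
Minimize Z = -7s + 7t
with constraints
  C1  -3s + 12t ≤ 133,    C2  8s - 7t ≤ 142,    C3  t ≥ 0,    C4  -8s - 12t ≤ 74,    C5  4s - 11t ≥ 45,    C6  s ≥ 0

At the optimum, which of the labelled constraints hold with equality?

C2 and C3

Vertices and Z = -7s + 7t:
  (71/4, 0) → Z = -497/4
  (1247/60, 52/15) → Z = -7273/60
  (45/4, 0) → Z = -315/4

The minimum is at (71/4, 0). Substituting into each constraint, equality holds for C2 and C3; the remaining constraints have slack.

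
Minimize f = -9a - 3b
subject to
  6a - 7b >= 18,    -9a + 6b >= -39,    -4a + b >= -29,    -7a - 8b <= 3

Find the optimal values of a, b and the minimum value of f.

Extreme points and f = -9a - 3b:
  (55/9, 8/3) → f = -63
  (123/97, -144/97) → f = -675/97
  (49/19, -50/19) → f = -291/19

a = 55/9, b = 8/3, minimum f = -63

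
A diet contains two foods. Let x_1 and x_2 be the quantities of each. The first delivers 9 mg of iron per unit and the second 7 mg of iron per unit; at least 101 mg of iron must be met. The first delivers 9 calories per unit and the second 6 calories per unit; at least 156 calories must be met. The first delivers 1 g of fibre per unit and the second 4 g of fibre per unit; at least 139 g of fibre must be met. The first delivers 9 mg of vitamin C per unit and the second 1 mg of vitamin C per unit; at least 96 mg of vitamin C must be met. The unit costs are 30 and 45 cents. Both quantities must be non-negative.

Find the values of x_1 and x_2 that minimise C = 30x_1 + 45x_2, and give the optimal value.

Extreme points and C = 30x_1 + 45x_2:
  (0, 96) → C = 4320
  (139, 0) → C = 4170
  (7, 33) → C = 1695
The feasible region is unbounded (it extends along (0, 1), (1, 0)), but C strictly increases along every unbounded feasible direction, so there is no improving ray and the minimum is attained at a vertex.

The binding constraints are x_1 + 4x_2 = 139 and 9x_1 + x_2 = 96.
Solving simultaneously gives x_1 = 7, x_2 = 33.

x_1 = 7, x_2 = 33, minimum C = 1695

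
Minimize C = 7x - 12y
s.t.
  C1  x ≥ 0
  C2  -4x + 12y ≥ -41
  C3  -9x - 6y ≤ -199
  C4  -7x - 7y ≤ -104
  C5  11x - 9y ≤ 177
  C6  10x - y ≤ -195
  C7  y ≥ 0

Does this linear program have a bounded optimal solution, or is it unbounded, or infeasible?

unbounded

From the feasible point (0, 195), moving in the direction (0, 1) keeps every constraint satisfied while C decreases without bound.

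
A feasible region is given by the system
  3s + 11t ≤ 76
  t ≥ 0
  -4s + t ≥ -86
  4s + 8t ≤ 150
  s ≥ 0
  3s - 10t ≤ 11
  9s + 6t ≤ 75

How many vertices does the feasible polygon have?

Pairwise boundary intersections that survive every other constraint:
  (0, 76/11)
  (41/9, 17/3)
  (0, 0)
  (11/3, 0)
  (68/9, 7/6)

5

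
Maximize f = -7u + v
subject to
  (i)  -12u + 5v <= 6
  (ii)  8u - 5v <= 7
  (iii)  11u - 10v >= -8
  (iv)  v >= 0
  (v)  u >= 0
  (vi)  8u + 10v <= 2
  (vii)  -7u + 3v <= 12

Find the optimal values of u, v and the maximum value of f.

Vertices and f = -7u + v:
  (0, 0) → f = 0
  (1/4, 0) → f = -7/4
  (0, 1/5) → f = 1/5

The binding constraints are u = 0 and 8u + 10v = 2.
Solving simultaneously gives u = 0, v = 1/5.

u = 0, v = 1/5, maximum f = 1/5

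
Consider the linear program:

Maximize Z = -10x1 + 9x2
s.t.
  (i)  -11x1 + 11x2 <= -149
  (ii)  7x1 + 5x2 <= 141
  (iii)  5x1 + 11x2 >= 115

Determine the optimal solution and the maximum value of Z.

Feasible corners and Z = -10x1 + 9x2:
  (574/33, 127/33) → Z = -4597/33
  (33/2, 65/22) → Z = -3045/22
  (244/13, 25/13) → Z = -2215/13

The optimum lies where -11x1 + 11x2 = -149 and 5x1 + 11x2 = 115.
Solving simultaneously gives x1 = 33/2, x2 = 65/22.

x1 = 33/2, x2 = 65/22, maximum Z = -3045/22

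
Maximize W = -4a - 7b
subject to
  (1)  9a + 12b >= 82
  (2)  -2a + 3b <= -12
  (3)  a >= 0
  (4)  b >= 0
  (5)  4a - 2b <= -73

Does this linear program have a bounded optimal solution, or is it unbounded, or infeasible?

The boundaries 9a + 12b = 82 and -2a + 3b = -12 meet at (130/17, 56/51), but that point violates 4a - 2b ≤ -73. Every candidate vertex is excluded by some other constraint, so the feasible region is empty.

infeasible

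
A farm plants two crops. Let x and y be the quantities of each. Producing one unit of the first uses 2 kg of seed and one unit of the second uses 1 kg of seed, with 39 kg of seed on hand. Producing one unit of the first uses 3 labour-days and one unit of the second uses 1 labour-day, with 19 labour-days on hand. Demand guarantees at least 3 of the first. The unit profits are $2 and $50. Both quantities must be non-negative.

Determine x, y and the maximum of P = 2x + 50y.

Feasible corners and P = 2x + 50y:
  (19/3, 0) → P = 38/3
  (3, 0) → P = 6
  (3, 10) → P = 506

x = 3, y = 10, maximum P = 506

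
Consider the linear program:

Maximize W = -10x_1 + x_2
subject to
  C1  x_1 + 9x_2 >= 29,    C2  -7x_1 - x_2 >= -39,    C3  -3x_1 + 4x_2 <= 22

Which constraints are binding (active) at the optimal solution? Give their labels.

C1 and C3

Corner points and W = -10x_1 + x_2:
  (161/31, 82/31) → W = -1528/31
  (-82/31, 109/31) → W = 929/31
  (134/31, 271/31) → W = -1069/31

The maximum is at (-82/31, 109/31). Substituting into each constraint, equality holds for C1 and C3; the remaining constraints have slack.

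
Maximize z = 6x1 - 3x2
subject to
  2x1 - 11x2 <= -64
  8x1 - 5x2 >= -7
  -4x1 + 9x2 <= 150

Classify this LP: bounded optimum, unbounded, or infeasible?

From the feasible point (81/26, 83/13), moving in the direction (11, 2) keeps every constraint satisfied while z increases without bound.

unbounded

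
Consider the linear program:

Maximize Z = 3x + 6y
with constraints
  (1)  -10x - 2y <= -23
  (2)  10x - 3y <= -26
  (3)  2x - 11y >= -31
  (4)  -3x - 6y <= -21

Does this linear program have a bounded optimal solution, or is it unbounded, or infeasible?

infeasible

The boundaries -10x - 2y = -23 and 10x - 3y = -26 meet at (17/50, 49/5), but that point violates 2x - 11y ≥ -31. Every candidate vertex is excluded by some other constraint, so the feasible region is empty.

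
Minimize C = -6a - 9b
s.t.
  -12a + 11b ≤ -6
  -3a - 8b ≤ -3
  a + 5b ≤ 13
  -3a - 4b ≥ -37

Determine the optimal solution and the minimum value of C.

a = 133/11, b = 2/11, minimum C = -816/11

Feasible corners and C = -6a - 9b:
  (27/43, 6/43) → C = -216/43
  (173/71, 150/71) → C = -2388/71
  (71/3, -17/2) → C = -131/2
  (133/11, 2/11) → C = -816/11

The optimum lies where a + 5b = 13 and -3a - 4b = -37.
Solving simultaneously gives a = 133/11, b = 2/11.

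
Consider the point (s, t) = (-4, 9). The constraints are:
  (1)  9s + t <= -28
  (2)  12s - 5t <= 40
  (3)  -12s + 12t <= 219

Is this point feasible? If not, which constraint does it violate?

not feasible — violates (1)

Constraint (1): 9s + t = -27, which is not ≤ -28. All other constraints are satisfied.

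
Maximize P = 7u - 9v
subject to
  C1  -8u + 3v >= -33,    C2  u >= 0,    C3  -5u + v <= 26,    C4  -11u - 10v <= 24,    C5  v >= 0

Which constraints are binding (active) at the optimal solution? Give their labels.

Extreme points and P = 7u - 9v:
  (33/8, 0) → P = 231/8
  (0, 26) → P = -234
  (0, 0) → P = 0
The feasible region is unbounded (it extends along (3, 8), (1, 5)), but P strictly decreases along every unbounded feasible direction, so there is no improving ray and the maximum is attained at a vertex.

The maximum is at (33/8, 0). Substituting into each constraint, equality holds for C1 and C5; the remaining constraints have slack.

C1 and C5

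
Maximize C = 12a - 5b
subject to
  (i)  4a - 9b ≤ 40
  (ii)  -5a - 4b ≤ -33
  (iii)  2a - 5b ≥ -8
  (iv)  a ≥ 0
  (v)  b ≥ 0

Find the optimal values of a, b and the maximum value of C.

Corner points and C = 12a - 5b:
  (136, 56) → C = 1352
  (10, 0) → C = 120
  (133/33, 106/33) → C = 1066/33
  (33/5, 0) → C = 396/5

The optimum lies where 4a - 9b = 40 and 2a - 5b = -8.
Solving simultaneously gives a = 136, b = 56.

a = 136, b = 56, maximum C = 1352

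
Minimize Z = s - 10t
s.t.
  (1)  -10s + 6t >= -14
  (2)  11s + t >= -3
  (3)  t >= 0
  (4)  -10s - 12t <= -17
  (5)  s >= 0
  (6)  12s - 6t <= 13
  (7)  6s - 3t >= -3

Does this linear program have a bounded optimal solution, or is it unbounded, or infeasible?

unbounded

From the feasible point (43/34, 37/102), moving in the direction (6, 12) keeps every constraint satisfied while Z decreases without bound.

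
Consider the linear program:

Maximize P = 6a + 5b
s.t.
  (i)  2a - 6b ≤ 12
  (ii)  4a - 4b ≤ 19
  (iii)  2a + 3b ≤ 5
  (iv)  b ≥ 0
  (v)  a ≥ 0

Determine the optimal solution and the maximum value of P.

a = 5/2, b = 0, maximum P = 15

Vertices and P = 6a + 5b:
  (5/2, 0) → P = 15
  (0, 5/3) → P = 25/3
  (0, 0) → P = 0

The binding constraints are 2a + 3b = 5 and b = 0.
Solving simultaneously gives a = 5/2, b = 0.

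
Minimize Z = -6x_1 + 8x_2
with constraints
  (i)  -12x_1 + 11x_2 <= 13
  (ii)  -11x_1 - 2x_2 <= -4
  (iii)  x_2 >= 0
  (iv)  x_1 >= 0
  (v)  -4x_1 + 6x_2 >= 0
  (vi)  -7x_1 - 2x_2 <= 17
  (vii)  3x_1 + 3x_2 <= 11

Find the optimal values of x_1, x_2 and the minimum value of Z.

x_1 = 11/5, x_2 = 22/15, minimum Z = -22/15

Corner points and Z = -6x_1 + 8x_2:
  (18/145, 191/145) → Z = 284/29
  (82/69, 57/23) → Z = 292/23
  (12/37, 8/37) → Z = -8/37
  (11/5, 22/15) → Z = -22/15

At the optimal vertex, -4x_1 + 6x_2 = 0 and 3x_1 + 3x_2 = 11.
Solving simultaneously gives x_1 = 11/5, x_2 = 22/15.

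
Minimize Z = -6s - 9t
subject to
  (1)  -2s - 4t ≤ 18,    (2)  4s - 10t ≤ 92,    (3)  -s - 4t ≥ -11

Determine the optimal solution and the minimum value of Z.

Vertices and Z = -6s - 9t:
  (47/9, -64/9) → Z = 98/3
  (-29, 10) → Z = 84
  (239/13, -24/13) → Z = -1218/13

s = 239/13, t = -24/13, minimum Z = -1218/13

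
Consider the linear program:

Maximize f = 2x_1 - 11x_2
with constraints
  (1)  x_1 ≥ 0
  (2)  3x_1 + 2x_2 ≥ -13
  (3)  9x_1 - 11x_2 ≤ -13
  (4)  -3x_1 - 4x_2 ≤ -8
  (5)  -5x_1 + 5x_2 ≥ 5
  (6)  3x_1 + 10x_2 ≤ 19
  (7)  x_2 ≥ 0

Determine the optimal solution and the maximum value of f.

x_1 = 12/23, x_2 = 37/23, maximum f = -383/23

Vertices and f = 2x_1 - 11x_2:
  (12/23, 37/23) → f = -383/23
  (79/123, 70/41) → f = -2152/123
  (2/9, 11/6) → f = -355/18

At the optimal vertex, 9x_1 - 11x_2 = -13 and -3x_1 - 4x_2 = -8.
Solving simultaneously gives x_1 = 12/23, x_2 = 37/23.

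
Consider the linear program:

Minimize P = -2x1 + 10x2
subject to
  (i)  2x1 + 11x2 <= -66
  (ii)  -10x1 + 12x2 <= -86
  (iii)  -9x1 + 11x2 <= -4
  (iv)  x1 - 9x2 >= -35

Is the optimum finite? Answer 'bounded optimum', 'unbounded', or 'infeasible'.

From the feasible point (77/67, -416/67), moving in the direction (-12, -10) keeps every constraint satisfied while P decreases without bound.

unbounded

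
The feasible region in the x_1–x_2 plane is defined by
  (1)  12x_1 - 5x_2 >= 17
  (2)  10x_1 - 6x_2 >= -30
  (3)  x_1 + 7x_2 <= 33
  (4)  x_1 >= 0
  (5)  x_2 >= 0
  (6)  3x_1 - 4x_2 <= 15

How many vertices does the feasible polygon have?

4

Pairwise boundary intersections that survive every other constraint:
  (284/89, 379/89)
  (17/12, 0)
  (237/25, 84/25)
  (5, 0)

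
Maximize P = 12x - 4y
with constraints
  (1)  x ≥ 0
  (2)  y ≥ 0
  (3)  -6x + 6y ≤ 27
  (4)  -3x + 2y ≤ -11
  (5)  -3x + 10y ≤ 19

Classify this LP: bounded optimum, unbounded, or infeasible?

From the feasible point (11/3, 0), moving in the direction (10, 3) keeps every constraint satisfied while P increases without bound.

unbounded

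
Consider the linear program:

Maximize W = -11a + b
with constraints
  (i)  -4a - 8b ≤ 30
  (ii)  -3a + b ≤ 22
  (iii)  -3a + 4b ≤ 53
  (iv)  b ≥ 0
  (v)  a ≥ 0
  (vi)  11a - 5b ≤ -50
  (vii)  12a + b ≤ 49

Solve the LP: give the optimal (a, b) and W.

Extreme points and W = -11a + b:
  (0, 53/4) → W = 53/4
  (65/29, 433/29) → W = -282/29
  (0, 10) → W = 10

a = 0, b = 53/4, maximum W = 53/4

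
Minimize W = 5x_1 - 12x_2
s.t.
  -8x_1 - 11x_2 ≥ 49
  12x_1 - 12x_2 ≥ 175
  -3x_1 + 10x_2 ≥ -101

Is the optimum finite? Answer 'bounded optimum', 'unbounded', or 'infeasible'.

The boundaries -8x_1 - 11x_2 = 49 and 12x_1 - 12x_2 = 175 meet at (1337/228, -497/57), but that point violates -3x_1 + 10x_2 ≥ -101. Every candidate vertex is excluded by some other constraint, so the feasible region is empty.

infeasible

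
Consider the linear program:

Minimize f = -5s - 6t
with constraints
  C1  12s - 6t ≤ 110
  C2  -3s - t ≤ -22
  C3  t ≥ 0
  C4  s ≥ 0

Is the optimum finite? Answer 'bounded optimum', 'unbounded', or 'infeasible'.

From the feasible point (55/6, 0), moving in the direction (6, 12) keeps every constraint satisfied while f decreases without bound.

unbounded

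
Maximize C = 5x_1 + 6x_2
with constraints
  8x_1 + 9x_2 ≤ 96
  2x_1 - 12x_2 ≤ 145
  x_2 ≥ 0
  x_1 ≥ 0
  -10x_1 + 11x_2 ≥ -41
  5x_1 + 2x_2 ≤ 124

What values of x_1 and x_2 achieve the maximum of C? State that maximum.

x_1 = 0, x_2 = 32/3, maximum C = 64

Corner points and C = 5x_1 + 6x_2:
  (0, 32/3) → C = 64
  (1425/178, 316/89) → C = 10917/178
  (0, 0) → C = 0
  (41/10, 0) → C = 41/2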